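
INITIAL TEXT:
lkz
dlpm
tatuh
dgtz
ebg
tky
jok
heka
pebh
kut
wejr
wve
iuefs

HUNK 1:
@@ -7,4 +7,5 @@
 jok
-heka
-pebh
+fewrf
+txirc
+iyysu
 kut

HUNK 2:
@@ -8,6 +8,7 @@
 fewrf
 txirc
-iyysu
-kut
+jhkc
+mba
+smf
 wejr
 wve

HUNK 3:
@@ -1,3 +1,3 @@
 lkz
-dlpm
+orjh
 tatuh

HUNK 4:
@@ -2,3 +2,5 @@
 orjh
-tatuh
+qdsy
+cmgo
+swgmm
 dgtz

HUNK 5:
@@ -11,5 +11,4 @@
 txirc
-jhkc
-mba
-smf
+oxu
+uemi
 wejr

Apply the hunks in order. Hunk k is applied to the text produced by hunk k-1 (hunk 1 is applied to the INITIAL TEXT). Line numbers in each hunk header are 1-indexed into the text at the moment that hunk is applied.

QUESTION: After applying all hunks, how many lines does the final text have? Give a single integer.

Hunk 1: at line 7 remove [heka,pebh] add [fewrf,txirc,iyysu] -> 14 lines: lkz dlpm tatuh dgtz ebg tky jok fewrf txirc iyysu kut wejr wve iuefs
Hunk 2: at line 8 remove [iyysu,kut] add [jhkc,mba,smf] -> 15 lines: lkz dlpm tatuh dgtz ebg tky jok fewrf txirc jhkc mba smf wejr wve iuefs
Hunk 3: at line 1 remove [dlpm] add [orjh] -> 15 lines: lkz orjh tatuh dgtz ebg tky jok fewrf txirc jhkc mba smf wejr wve iuefs
Hunk 4: at line 2 remove [tatuh] add [qdsy,cmgo,swgmm] -> 17 lines: lkz orjh qdsy cmgo swgmm dgtz ebg tky jok fewrf txirc jhkc mba smf wejr wve iuefs
Hunk 5: at line 11 remove [jhkc,mba,smf] add [oxu,uemi] -> 16 lines: lkz orjh qdsy cmgo swgmm dgtz ebg tky jok fewrf txirc oxu uemi wejr wve iuefs
Final line count: 16

Answer: 16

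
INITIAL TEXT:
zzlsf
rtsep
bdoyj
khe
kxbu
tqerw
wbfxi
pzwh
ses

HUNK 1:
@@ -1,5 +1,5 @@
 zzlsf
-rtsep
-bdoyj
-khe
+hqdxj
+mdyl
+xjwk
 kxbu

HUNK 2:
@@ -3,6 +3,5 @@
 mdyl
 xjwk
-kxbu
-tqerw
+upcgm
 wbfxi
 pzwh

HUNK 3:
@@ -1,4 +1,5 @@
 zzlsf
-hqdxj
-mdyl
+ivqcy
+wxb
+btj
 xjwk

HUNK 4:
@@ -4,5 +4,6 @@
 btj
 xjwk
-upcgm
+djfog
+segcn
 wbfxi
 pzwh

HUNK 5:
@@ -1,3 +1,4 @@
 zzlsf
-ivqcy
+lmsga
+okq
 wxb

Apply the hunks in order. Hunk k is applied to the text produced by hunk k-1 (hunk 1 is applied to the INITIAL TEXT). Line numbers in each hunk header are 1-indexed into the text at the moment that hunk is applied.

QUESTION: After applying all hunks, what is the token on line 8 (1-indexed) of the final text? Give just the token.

Answer: segcn

Derivation:
Hunk 1: at line 1 remove [rtsep,bdoyj,khe] add [hqdxj,mdyl,xjwk] -> 9 lines: zzlsf hqdxj mdyl xjwk kxbu tqerw wbfxi pzwh ses
Hunk 2: at line 3 remove [kxbu,tqerw] add [upcgm] -> 8 lines: zzlsf hqdxj mdyl xjwk upcgm wbfxi pzwh ses
Hunk 3: at line 1 remove [hqdxj,mdyl] add [ivqcy,wxb,btj] -> 9 lines: zzlsf ivqcy wxb btj xjwk upcgm wbfxi pzwh ses
Hunk 4: at line 4 remove [upcgm] add [djfog,segcn] -> 10 lines: zzlsf ivqcy wxb btj xjwk djfog segcn wbfxi pzwh ses
Hunk 5: at line 1 remove [ivqcy] add [lmsga,okq] -> 11 lines: zzlsf lmsga okq wxb btj xjwk djfog segcn wbfxi pzwh ses
Final line 8: segcn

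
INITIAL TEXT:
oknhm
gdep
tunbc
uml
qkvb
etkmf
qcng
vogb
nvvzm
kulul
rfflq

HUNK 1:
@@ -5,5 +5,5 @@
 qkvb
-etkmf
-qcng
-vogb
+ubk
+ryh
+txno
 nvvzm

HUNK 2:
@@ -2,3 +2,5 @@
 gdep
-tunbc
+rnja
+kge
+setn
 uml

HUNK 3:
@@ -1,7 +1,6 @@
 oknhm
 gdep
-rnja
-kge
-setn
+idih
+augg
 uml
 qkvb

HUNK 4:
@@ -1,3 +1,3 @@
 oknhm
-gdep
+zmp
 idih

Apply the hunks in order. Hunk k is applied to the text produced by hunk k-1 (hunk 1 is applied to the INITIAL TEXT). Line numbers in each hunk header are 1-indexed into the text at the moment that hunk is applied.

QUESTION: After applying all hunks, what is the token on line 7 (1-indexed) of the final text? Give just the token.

Answer: ubk

Derivation:
Hunk 1: at line 5 remove [etkmf,qcng,vogb] add [ubk,ryh,txno] -> 11 lines: oknhm gdep tunbc uml qkvb ubk ryh txno nvvzm kulul rfflq
Hunk 2: at line 2 remove [tunbc] add [rnja,kge,setn] -> 13 lines: oknhm gdep rnja kge setn uml qkvb ubk ryh txno nvvzm kulul rfflq
Hunk 3: at line 1 remove [rnja,kge,setn] add [idih,augg] -> 12 lines: oknhm gdep idih augg uml qkvb ubk ryh txno nvvzm kulul rfflq
Hunk 4: at line 1 remove [gdep] add [zmp] -> 12 lines: oknhm zmp idih augg uml qkvb ubk ryh txno nvvzm kulul rfflq
Final line 7: ubk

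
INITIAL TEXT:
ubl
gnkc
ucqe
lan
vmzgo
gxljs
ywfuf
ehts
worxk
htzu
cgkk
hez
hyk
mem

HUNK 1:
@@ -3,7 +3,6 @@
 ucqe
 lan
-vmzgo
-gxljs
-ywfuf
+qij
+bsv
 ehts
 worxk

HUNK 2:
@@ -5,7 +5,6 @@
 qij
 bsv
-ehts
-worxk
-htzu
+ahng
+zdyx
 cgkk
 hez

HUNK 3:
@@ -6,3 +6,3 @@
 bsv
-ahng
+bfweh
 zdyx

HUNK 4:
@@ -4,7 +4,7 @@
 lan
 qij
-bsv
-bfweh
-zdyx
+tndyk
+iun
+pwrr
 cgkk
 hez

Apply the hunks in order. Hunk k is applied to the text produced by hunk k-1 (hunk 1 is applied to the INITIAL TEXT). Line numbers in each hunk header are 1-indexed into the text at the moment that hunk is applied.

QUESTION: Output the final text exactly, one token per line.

Answer: ubl
gnkc
ucqe
lan
qij
tndyk
iun
pwrr
cgkk
hez
hyk
mem

Derivation:
Hunk 1: at line 3 remove [vmzgo,gxljs,ywfuf] add [qij,bsv] -> 13 lines: ubl gnkc ucqe lan qij bsv ehts worxk htzu cgkk hez hyk mem
Hunk 2: at line 5 remove [ehts,worxk,htzu] add [ahng,zdyx] -> 12 lines: ubl gnkc ucqe lan qij bsv ahng zdyx cgkk hez hyk mem
Hunk 3: at line 6 remove [ahng] add [bfweh] -> 12 lines: ubl gnkc ucqe lan qij bsv bfweh zdyx cgkk hez hyk mem
Hunk 4: at line 4 remove [bsv,bfweh,zdyx] add [tndyk,iun,pwrr] -> 12 lines: ubl gnkc ucqe lan qij tndyk iun pwrr cgkk hez hyk mem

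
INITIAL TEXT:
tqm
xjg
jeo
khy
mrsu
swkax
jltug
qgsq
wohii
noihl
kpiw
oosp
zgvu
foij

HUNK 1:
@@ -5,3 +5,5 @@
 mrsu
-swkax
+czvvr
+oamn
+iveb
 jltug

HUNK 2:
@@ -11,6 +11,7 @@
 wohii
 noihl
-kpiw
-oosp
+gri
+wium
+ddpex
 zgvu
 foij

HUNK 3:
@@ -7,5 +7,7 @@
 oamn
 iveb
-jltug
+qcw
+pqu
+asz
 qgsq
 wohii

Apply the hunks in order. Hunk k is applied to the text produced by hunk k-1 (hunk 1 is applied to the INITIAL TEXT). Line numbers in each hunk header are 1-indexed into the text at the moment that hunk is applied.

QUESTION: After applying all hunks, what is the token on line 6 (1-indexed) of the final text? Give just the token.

Answer: czvvr

Derivation:
Hunk 1: at line 5 remove [swkax] add [czvvr,oamn,iveb] -> 16 lines: tqm xjg jeo khy mrsu czvvr oamn iveb jltug qgsq wohii noihl kpiw oosp zgvu foij
Hunk 2: at line 11 remove [kpiw,oosp] add [gri,wium,ddpex] -> 17 lines: tqm xjg jeo khy mrsu czvvr oamn iveb jltug qgsq wohii noihl gri wium ddpex zgvu foij
Hunk 3: at line 7 remove [jltug] add [qcw,pqu,asz] -> 19 lines: tqm xjg jeo khy mrsu czvvr oamn iveb qcw pqu asz qgsq wohii noihl gri wium ddpex zgvu foij
Final line 6: czvvr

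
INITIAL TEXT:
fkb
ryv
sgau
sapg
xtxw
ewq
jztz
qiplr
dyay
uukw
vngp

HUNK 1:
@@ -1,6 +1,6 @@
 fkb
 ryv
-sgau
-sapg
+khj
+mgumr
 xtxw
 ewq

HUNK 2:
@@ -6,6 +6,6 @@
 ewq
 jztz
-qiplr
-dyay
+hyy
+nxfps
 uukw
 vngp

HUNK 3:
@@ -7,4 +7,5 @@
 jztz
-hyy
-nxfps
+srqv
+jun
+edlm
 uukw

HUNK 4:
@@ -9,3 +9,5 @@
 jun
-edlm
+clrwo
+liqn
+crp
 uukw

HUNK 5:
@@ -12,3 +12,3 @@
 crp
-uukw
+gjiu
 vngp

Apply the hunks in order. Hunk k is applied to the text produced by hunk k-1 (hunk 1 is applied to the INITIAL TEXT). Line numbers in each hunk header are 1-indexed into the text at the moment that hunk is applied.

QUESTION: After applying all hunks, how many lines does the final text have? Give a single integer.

Answer: 14

Derivation:
Hunk 1: at line 1 remove [sgau,sapg] add [khj,mgumr] -> 11 lines: fkb ryv khj mgumr xtxw ewq jztz qiplr dyay uukw vngp
Hunk 2: at line 6 remove [qiplr,dyay] add [hyy,nxfps] -> 11 lines: fkb ryv khj mgumr xtxw ewq jztz hyy nxfps uukw vngp
Hunk 3: at line 7 remove [hyy,nxfps] add [srqv,jun,edlm] -> 12 lines: fkb ryv khj mgumr xtxw ewq jztz srqv jun edlm uukw vngp
Hunk 4: at line 9 remove [edlm] add [clrwo,liqn,crp] -> 14 lines: fkb ryv khj mgumr xtxw ewq jztz srqv jun clrwo liqn crp uukw vngp
Hunk 5: at line 12 remove [uukw] add [gjiu] -> 14 lines: fkb ryv khj mgumr xtxw ewq jztz srqv jun clrwo liqn crp gjiu vngp
Final line count: 14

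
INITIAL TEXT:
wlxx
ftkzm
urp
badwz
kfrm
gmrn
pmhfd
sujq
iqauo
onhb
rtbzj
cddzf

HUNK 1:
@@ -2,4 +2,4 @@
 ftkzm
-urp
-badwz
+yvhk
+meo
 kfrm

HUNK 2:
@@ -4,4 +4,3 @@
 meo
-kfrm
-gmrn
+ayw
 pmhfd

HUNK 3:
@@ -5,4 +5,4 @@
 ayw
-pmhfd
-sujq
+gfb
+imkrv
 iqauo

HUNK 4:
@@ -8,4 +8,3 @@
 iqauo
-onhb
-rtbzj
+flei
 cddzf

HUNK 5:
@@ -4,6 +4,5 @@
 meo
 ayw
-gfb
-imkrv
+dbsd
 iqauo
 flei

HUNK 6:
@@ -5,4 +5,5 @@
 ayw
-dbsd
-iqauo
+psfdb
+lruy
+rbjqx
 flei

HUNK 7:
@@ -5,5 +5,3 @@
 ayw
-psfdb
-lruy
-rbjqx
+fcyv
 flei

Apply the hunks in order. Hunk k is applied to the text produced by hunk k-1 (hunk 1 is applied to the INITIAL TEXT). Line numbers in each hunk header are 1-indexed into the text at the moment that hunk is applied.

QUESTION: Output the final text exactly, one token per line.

Answer: wlxx
ftkzm
yvhk
meo
ayw
fcyv
flei
cddzf

Derivation:
Hunk 1: at line 2 remove [urp,badwz] add [yvhk,meo] -> 12 lines: wlxx ftkzm yvhk meo kfrm gmrn pmhfd sujq iqauo onhb rtbzj cddzf
Hunk 2: at line 4 remove [kfrm,gmrn] add [ayw] -> 11 lines: wlxx ftkzm yvhk meo ayw pmhfd sujq iqauo onhb rtbzj cddzf
Hunk 3: at line 5 remove [pmhfd,sujq] add [gfb,imkrv] -> 11 lines: wlxx ftkzm yvhk meo ayw gfb imkrv iqauo onhb rtbzj cddzf
Hunk 4: at line 8 remove [onhb,rtbzj] add [flei] -> 10 lines: wlxx ftkzm yvhk meo ayw gfb imkrv iqauo flei cddzf
Hunk 5: at line 4 remove [gfb,imkrv] add [dbsd] -> 9 lines: wlxx ftkzm yvhk meo ayw dbsd iqauo flei cddzf
Hunk 6: at line 5 remove [dbsd,iqauo] add [psfdb,lruy,rbjqx] -> 10 lines: wlxx ftkzm yvhk meo ayw psfdb lruy rbjqx flei cddzf
Hunk 7: at line 5 remove [psfdb,lruy,rbjqx] add [fcyv] -> 8 lines: wlxx ftkzm yvhk meo ayw fcyv flei cddzf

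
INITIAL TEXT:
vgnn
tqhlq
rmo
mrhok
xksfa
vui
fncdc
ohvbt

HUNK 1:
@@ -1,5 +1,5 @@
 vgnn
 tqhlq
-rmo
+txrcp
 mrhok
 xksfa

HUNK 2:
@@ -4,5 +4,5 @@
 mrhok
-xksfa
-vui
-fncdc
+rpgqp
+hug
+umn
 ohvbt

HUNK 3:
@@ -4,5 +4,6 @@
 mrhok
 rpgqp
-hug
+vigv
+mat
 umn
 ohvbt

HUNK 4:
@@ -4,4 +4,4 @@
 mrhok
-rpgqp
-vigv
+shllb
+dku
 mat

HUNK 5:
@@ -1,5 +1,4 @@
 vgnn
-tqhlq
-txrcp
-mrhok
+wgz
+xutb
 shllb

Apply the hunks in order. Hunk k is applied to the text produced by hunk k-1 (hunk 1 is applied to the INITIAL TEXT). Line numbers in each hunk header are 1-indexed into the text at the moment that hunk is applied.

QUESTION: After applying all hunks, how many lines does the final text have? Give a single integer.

Hunk 1: at line 1 remove [rmo] add [txrcp] -> 8 lines: vgnn tqhlq txrcp mrhok xksfa vui fncdc ohvbt
Hunk 2: at line 4 remove [xksfa,vui,fncdc] add [rpgqp,hug,umn] -> 8 lines: vgnn tqhlq txrcp mrhok rpgqp hug umn ohvbt
Hunk 3: at line 4 remove [hug] add [vigv,mat] -> 9 lines: vgnn tqhlq txrcp mrhok rpgqp vigv mat umn ohvbt
Hunk 4: at line 4 remove [rpgqp,vigv] add [shllb,dku] -> 9 lines: vgnn tqhlq txrcp mrhok shllb dku mat umn ohvbt
Hunk 5: at line 1 remove [tqhlq,txrcp,mrhok] add [wgz,xutb] -> 8 lines: vgnn wgz xutb shllb dku mat umn ohvbt
Final line count: 8

Answer: 8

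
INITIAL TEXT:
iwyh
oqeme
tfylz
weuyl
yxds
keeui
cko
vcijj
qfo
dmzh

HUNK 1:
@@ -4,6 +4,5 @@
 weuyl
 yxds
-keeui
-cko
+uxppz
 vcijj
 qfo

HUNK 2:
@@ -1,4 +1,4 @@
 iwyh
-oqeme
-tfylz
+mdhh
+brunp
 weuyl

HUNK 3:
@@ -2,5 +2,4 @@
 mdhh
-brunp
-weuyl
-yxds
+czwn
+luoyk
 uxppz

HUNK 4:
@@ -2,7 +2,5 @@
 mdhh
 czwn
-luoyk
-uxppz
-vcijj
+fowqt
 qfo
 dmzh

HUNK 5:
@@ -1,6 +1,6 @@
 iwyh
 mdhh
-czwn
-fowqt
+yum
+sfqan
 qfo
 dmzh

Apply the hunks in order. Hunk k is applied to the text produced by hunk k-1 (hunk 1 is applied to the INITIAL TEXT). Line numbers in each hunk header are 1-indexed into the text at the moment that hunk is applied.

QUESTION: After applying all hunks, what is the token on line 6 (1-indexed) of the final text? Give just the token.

Hunk 1: at line 4 remove [keeui,cko] add [uxppz] -> 9 lines: iwyh oqeme tfylz weuyl yxds uxppz vcijj qfo dmzh
Hunk 2: at line 1 remove [oqeme,tfylz] add [mdhh,brunp] -> 9 lines: iwyh mdhh brunp weuyl yxds uxppz vcijj qfo dmzh
Hunk 3: at line 2 remove [brunp,weuyl,yxds] add [czwn,luoyk] -> 8 lines: iwyh mdhh czwn luoyk uxppz vcijj qfo dmzh
Hunk 4: at line 2 remove [luoyk,uxppz,vcijj] add [fowqt] -> 6 lines: iwyh mdhh czwn fowqt qfo dmzh
Hunk 5: at line 1 remove [czwn,fowqt] add [yum,sfqan] -> 6 lines: iwyh mdhh yum sfqan qfo dmzh
Final line 6: dmzh

Answer: dmzh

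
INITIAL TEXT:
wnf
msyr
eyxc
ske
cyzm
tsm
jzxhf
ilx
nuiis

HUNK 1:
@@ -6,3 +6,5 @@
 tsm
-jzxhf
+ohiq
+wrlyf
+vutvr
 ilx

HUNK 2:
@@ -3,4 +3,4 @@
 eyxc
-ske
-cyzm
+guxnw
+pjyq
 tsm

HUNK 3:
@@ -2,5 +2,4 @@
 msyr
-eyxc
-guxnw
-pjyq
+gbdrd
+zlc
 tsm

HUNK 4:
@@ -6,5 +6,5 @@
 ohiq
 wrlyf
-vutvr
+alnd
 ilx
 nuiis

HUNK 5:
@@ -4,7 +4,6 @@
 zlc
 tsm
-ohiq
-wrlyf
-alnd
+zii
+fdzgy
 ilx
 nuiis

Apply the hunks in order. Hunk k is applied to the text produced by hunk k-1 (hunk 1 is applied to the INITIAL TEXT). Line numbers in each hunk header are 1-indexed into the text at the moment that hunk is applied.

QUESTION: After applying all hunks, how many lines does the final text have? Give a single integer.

Hunk 1: at line 6 remove [jzxhf] add [ohiq,wrlyf,vutvr] -> 11 lines: wnf msyr eyxc ske cyzm tsm ohiq wrlyf vutvr ilx nuiis
Hunk 2: at line 3 remove [ske,cyzm] add [guxnw,pjyq] -> 11 lines: wnf msyr eyxc guxnw pjyq tsm ohiq wrlyf vutvr ilx nuiis
Hunk 3: at line 2 remove [eyxc,guxnw,pjyq] add [gbdrd,zlc] -> 10 lines: wnf msyr gbdrd zlc tsm ohiq wrlyf vutvr ilx nuiis
Hunk 4: at line 6 remove [vutvr] add [alnd] -> 10 lines: wnf msyr gbdrd zlc tsm ohiq wrlyf alnd ilx nuiis
Hunk 5: at line 4 remove [ohiq,wrlyf,alnd] add [zii,fdzgy] -> 9 lines: wnf msyr gbdrd zlc tsm zii fdzgy ilx nuiis
Final line count: 9

Answer: 9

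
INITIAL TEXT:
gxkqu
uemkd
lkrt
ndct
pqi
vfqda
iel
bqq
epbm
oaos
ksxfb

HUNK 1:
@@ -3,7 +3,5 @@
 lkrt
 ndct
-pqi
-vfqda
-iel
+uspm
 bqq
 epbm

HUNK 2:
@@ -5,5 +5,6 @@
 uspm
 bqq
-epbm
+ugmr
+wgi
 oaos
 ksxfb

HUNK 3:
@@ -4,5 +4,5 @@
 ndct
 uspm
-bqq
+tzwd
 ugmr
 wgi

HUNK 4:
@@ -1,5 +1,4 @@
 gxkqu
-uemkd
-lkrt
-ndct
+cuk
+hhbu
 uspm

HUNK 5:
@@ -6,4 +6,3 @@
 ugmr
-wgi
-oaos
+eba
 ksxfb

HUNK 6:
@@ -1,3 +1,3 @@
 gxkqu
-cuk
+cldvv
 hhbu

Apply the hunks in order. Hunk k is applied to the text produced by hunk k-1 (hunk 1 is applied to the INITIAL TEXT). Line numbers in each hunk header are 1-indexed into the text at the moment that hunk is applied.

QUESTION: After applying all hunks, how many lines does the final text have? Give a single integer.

Answer: 8

Derivation:
Hunk 1: at line 3 remove [pqi,vfqda,iel] add [uspm] -> 9 lines: gxkqu uemkd lkrt ndct uspm bqq epbm oaos ksxfb
Hunk 2: at line 5 remove [epbm] add [ugmr,wgi] -> 10 lines: gxkqu uemkd lkrt ndct uspm bqq ugmr wgi oaos ksxfb
Hunk 3: at line 4 remove [bqq] add [tzwd] -> 10 lines: gxkqu uemkd lkrt ndct uspm tzwd ugmr wgi oaos ksxfb
Hunk 4: at line 1 remove [uemkd,lkrt,ndct] add [cuk,hhbu] -> 9 lines: gxkqu cuk hhbu uspm tzwd ugmr wgi oaos ksxfb
Hunk 5: at line 6 remove [wgi,oaos] add [eba] -> 8 lines: gxkqu cuk hhbu uspm tzwd ugmr eba ksxfb
Hunk 6: at line 1 remove [cuk] add [cldvv] -> 8 lines: gxkqu cldvv hhbu uspm tzwd ugmr eba ksxfb
Final line count: 8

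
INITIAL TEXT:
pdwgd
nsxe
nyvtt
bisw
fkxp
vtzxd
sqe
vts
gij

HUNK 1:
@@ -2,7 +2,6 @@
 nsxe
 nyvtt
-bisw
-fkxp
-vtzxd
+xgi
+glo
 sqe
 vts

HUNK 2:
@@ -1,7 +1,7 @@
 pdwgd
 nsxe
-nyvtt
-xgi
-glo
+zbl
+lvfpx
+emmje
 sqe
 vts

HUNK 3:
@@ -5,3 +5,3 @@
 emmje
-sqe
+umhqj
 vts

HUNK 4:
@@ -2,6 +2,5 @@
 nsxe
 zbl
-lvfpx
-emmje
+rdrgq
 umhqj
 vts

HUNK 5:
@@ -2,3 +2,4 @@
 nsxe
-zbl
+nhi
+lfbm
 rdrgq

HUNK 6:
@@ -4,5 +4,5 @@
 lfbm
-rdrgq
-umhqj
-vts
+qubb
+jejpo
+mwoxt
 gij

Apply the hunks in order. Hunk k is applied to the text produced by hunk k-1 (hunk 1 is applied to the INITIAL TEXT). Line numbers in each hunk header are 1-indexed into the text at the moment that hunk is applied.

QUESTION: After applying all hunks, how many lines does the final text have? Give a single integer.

Answer: 8

Derivation:
Hunk 1: at line 2 remove [bisw,fkxp,vtzxd] add [xgi,glo] -> 8 lines: pdwgd nsxe nyvtt xgi glo sqe vts gij
Hunk 2: at line 1 remove [nyvtt,xgi,glo] add [zbl,lvfpx,emmje] -> 8 lines: pdwgd nsxe zbl lvfpx emmje sqe vts gij
Hunk 3: at line 5 remove [sqe] add [umhqj] -> 8 lines: pdwgd nsxe zbl lvfpx emmje umhqj vts gij
Hunk 4: at line 2 remove [lvfpx,emmje] add [rdrgq] -> 7 lines: pdwgd nsxe zbl rdrgq umhqj vts gij
Hunk 5: at line 2 remove [zbl] add [nhi,lfbm] -> 8 lines: pdwgd nsxe nhi lfbm rdrgq umhqj vts gij
Hunk 6: at line 4 remove [rdrgq,umhqj,vts] add [qubb,jejpo,mwoxt] -> 8 lines: pdwgd nsxe nhi lfbm qubb jejpo mwoxt gij
Final line count: 8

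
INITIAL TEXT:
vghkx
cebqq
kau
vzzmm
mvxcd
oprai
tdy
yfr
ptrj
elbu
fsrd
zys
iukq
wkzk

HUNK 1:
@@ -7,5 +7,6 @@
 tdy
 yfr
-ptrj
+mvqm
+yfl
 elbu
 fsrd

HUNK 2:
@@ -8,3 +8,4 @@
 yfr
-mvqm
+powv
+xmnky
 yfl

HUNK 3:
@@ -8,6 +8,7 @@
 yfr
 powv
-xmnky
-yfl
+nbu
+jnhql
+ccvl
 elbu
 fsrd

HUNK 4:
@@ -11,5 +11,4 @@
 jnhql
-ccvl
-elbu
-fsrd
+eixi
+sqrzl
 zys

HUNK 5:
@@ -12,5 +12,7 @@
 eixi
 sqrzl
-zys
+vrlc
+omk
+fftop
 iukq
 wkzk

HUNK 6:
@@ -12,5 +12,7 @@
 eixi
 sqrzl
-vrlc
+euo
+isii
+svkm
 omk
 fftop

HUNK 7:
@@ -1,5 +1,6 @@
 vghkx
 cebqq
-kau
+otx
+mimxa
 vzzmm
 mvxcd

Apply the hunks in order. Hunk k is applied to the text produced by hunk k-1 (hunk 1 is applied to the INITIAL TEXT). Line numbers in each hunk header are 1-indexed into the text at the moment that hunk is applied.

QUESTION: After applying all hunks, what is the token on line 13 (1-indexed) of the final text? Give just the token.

Hunk 1: at line 7 remove [ptrj] add [mvqm,yfl] -> 15 lines: vghkx cebqq kau vzzmm mvxcd oprai tdy yfr mvqm yfl elbu fsrd zys iukq wkzk
Hunk 2: at line 8 remove [mvqm] add [powv,xmnky] -> 16 lines: vghkx cebqq kau vzzmm mvxcd oprai tdy yfr powv xmnky yfl elbu fsrd zys iukq wkzk
Hunk 3: at line 8 remove [xmnky,yfl] add [nbu,jnhql,ccvl] -> 17 lines: vghkx cebqq kau vzzmm mvxcd oprai tdy yfr powv nbu jnhql ccvl elbu fsrd zys iukq wkzk
Hunk 4: at line 11 remove [ccvl,elbu,fsrd] add [eixi,sqrzl] -> 16 lines: vghkx cebqq kau vzzmm mvxcd oprai tdy yfr powv nbu jnhql eixi sqrzl zys iukq wkzk
Hunk 5: at line 12 remove [zys] add [vrlc,omk,fftop] -> 18 lines: vghkx cebqq kau vzzmm mvxcd oprai tdy yfr powv nbu jnhql eixi sqrzl vrlc omk fftop iukq wkzk
Hunk 6: at line 12 remove [vrlc] add [euo,isii,svkm] -> 20 lines: vghkx cebqq kau vzzmm mvxcd oprai tdy yfr powv nbu jnhql eixi sqrzl euo isii svkm omk fftop iukq wkzk
Hunk 7: at line 1 remove [kau] add [otx,mimxa] -> 21 lines: vghkx cebqq otx mimxa vzzmm mvxcd oprai tdy yfr powv nbu jnhql eixi sqrzl euo isii svkm omk fftop iukq wkzk
Final line 13: eixi

Answer: eixi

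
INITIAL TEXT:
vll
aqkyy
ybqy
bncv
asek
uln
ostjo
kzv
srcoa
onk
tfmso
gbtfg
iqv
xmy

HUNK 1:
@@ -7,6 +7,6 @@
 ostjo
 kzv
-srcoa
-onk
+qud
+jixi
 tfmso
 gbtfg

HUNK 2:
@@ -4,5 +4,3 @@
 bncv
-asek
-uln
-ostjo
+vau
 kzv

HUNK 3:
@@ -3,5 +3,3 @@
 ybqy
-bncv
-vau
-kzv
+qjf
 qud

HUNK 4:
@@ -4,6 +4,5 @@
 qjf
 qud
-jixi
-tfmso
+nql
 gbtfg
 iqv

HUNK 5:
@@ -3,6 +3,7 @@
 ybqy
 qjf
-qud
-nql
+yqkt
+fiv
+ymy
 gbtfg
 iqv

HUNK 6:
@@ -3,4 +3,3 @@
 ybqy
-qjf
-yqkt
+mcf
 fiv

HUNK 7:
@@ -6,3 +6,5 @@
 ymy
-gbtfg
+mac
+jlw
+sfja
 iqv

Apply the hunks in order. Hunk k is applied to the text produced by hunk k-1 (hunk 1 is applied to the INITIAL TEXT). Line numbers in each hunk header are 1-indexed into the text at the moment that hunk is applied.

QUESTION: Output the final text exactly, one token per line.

Answer: vll
aqkyy
ybqy
mcf
fiv
ymy
mac
jlw
sfja
iqv
xmy

Derivation:
Hunk 1: at line 7 remove [srcoa,onk] add [qud,jixi] -> 14 lines: vll aqkyy ybqy bncv asek uln ostjo kzv qud jixi tfmso gbtfg iqv xmy
Hunk 2: at line 4 remove [asek,uln,ostjo] add [vau] -> 12 lines: vll aqkyy ybqy bncv vau kzv qud jixi tfmso gbtfg iqv xmy
Hunk 3: at line 3 remove [bncv,vau,kzv] add [qjf] -> 10 lines: vll aqkyy ybqy qjf qud jixi tfmso gbtfg iqv xmy
Hunk 4: at line 4 remove [jixi,tfmso] add [nql] -> 9 lines: vll aqkyy ybqy qjf qud nql gbtfg iqv xmy
Hunk 5: at line 3 remove [qud,nql] add [yqkt,fiv,ymy] -> 10 lines: vll aqkyy ybqy qjf yqkt fiv ymy gbtfg iqv xmy
Hunk 6: at line 3 remove [qjf,yqkt] add [mcf] -> 9 lines: vll aqkyy ybqy mcf fiv ymy gbtfg iqv xmy
Hunk 7: at line 6 remove [gbtfg] add [mac,jlw,sfja] -> 11 lines: vll aqkyy ybqy mcf fiv ymy mac jlw sfja iqv xmy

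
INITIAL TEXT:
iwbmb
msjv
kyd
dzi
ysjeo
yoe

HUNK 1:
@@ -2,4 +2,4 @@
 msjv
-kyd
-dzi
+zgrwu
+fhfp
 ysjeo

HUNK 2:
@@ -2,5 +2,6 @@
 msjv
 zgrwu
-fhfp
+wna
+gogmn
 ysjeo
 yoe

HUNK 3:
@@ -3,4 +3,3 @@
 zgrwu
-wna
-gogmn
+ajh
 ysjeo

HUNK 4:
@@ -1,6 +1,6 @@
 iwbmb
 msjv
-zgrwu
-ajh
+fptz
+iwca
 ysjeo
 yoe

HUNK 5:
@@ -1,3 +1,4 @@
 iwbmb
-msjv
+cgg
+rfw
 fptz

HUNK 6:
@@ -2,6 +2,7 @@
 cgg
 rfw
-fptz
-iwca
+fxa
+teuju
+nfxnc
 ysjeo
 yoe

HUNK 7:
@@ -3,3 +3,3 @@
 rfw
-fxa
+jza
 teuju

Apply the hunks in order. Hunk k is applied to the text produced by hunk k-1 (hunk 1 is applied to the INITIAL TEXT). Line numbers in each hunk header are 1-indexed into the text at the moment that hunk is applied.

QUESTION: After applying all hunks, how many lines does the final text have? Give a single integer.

Answer: 8

Derivation:
Hunk 1: at line 2 remove [kyd,dzi] add [zgrwu,fhfp] -> 6 lines: iwbmb msjv zgrwu fhfp ysjeo yoe
Hunk 2: at line 2 remove [fhfp] add [wna,gogmn] -> 7 lines: iwbmb msjv zgrwu wna gogmn ysjeo yoe
Hunk 3: at line 3 remove [wna,gogmn] add [ajh] -> 6 lines: iwbmb msjv zgrwu ajh ysjeo yoe
Hunk 4: at line 1 remove [zgrwu,ajh] add [fptz,iwca] -> 6 lines: iwbmb msjv fptz iwca ysjeo yoe
Hunk 5: at line 1 remove [msjv] add [cgg,rfw] -> 7 lines: iwbmb cgg rfw fptz iwca ysjeo yoe
Hunk 6: at line 2 remove [fptz,iwca] add [fxa,teuju,nfxnc] -> 8 lines: iwbmb cgg rfw fxa teuju nfxnc ysjeo yoe
Hunk 7: at line 3 remove [fxa] add [jza] -> 8 lines: iwbmb cgg rfw jza teuju nfxnc ysjeo yoe
Final line count: 8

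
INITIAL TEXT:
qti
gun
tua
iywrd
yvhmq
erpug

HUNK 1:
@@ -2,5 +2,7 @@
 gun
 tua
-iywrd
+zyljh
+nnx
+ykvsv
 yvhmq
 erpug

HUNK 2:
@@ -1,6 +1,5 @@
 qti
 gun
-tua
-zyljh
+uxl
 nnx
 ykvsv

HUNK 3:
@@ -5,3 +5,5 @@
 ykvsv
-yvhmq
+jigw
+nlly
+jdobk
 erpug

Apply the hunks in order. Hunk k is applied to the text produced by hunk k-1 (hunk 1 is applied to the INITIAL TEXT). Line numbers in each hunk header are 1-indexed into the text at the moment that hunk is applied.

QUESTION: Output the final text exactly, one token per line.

Answer: qti
gun
uxl
nnx
ykvsv
jigw
nlly
jdobk
erpug

Derivation:
Hunk 1: at line 2 remove [iywrd] add [zyljh,nnx,ykvsv] -> 8 lines: qti gun tua zyljh nnx ykvsv yvhmq erpug
Hunk 2: at line 1 remove [tua,zyljh] add [uxl] -> 7 lines: qti gun uxl nnx ykvsv yvhmq erpug
Hunk 3: at line 5 remove [yvhmq] add [jigw,nlly,jdobk] -> 9 lines: qti gun uxl nnx ykvsv jigw nlly jdobk erpug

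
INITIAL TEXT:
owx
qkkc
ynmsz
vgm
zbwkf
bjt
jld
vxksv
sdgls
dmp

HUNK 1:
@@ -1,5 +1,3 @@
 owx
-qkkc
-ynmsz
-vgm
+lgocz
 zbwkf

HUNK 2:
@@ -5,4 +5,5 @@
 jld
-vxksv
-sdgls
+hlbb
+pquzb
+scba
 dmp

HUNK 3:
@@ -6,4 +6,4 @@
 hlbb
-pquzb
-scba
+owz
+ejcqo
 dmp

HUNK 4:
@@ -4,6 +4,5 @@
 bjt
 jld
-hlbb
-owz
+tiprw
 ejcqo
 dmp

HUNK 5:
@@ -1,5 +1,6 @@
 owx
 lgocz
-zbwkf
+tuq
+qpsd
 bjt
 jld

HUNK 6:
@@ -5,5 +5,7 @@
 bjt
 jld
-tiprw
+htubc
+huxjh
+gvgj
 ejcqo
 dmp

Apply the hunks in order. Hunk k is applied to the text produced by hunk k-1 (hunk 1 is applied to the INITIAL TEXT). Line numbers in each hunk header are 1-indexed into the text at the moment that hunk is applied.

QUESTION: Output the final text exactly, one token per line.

Hunk 1: at line 1 remove [qkkc,ynmsz,vgm] add [lgocz] -> 8 lines: owx lgocz zbwkf bjt jld vxksv sdgls dmp
Hunk 2: at line 5 remove [vxksv,sdgls] add [hlbb,pquzb,scba] -> 9 lines: owx lgocz zbwkf bjt jld hlbb pquzb scba dmp
Hunk 3: at line 6 remove [pquzb,scba] add [owz,ejcqo] -> 9 lines: owx lgocz zbwkf bjt jld hlbb owz ejcqo dmp
Hunk 4: at line 4 remove [hlbb,owz] add [tiprw] -> 8 lines: owx lgocz zbwkf bjt jld tiprw ejcqo dmp
Hunk 5: at line 1 remove [zbwkf] add [tuq,qpsd] -> 9 lines: owx lgocz tuq qpsd bjt jld tiprw ejcqo dmp
Hunk 6: at line 5 remove [tiprw] add [htubc,huxjh,gvgj] -> 11 lines: owx lgocz tuq qpsd bjt jld htubc huxjh gvgj ejcqo dmp

Answer: owx
lgocz
tuq
qpsd
bjt
jld
htubc
huxjh
gvgj
ejcqo
dmp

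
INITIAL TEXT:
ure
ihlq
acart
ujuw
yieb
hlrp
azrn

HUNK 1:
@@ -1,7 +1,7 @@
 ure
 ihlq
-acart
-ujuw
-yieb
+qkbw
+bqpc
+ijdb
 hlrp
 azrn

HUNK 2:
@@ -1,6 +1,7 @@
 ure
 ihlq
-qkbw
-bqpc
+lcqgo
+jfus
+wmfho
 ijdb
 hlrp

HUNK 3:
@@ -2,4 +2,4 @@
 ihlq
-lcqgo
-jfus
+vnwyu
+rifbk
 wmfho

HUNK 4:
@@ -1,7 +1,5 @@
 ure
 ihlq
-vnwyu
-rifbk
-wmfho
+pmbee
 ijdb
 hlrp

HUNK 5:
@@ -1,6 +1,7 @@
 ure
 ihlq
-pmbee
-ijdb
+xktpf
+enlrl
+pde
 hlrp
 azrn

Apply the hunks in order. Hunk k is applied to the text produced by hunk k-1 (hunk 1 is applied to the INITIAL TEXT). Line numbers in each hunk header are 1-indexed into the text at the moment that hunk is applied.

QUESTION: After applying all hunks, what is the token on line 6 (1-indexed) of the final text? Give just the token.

Answer: hlrp

Derivation:
Hunk 1: at line 1 remove [acart,ujuw,yieb] add [qkbw,bqpc,ijdb] -> 7 lines: ure ihlq qkbw bqpc ijdb hlrp azrn
Hunk 2: at line 1 remove [qkbw,bqpc] add [lcqgo,jfus,wmfho] -> 8 lines: ure ihlq lcqgo jfus wmfho ijdb hlrp azrn
Hunk 3: at line 2 remove [lcqgo,jfus] add [vnwyu,rifbk] -> 8 lines: ure ihlq vnwyu rifbk wmfho ijdb hlrp azrn
Hunk 4: at line 1 remove [vnwyu,rifbk,wmfho] add [pmbee] -> 6 lines: ure ihlq pmbee ijdb hlrp azrn
Hunk 5: at line 1 remove [pmbee,ijdb] add [xktpf,enlrl,pde] -> 7 lines: ure ihlq xktpf enlrl pde hlrp azrn
Final line 6: hlrp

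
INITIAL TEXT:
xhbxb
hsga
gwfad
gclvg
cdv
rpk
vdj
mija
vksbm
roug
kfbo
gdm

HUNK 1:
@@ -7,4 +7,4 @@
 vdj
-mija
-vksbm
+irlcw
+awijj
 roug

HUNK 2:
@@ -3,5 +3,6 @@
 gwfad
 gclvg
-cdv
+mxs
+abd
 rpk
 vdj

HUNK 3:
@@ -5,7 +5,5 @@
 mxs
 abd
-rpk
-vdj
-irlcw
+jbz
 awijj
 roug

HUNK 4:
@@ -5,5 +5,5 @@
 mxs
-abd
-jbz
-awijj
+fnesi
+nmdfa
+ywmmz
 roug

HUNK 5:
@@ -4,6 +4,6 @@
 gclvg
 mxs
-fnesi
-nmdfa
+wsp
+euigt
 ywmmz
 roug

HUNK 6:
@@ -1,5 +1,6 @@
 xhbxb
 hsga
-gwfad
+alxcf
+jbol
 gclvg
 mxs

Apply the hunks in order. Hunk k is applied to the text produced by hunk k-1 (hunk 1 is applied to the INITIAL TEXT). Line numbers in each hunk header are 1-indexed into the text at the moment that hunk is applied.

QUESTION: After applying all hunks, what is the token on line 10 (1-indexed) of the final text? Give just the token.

Answer: roug

Derivation:
Hunk 1: at line 7 remove [mija,vksbm] add [irlcw,awijj] -> 12 lines: xhbxb hsga gwfad gclvg cdv rpk vdj irlcw awijj roug kfbo gdm
Hunk 2: at line 3 remove [cdv] add [mxs,abd] -> 13 lines: xhbxb hsga gwfad gclvg mxs abd rpk vdj irlcw awijj roug kfbo gdm
Hunk 3: at line 5 remove [rpk,vdj,irlcw] add [jbz] -> 11 lines: xhbxb hsga gwfad gclvg mxs abd jbz awijj roug kfbo gdm
Hunk 4: at line 5 remove [abd,jbz,awijj] add [fnesi,nmdfa,ywmmz] -> 11 lines: xhbxb hsga gwfad gclvg mxs fnesi nmdfa ywmmz roug kfbo gdm
Hunk 5: at line 4 remove [fnesi,nmdfa] add [wsp,euigt] -> 11 lines: xhbxb hsga gwfad gclvg mxs wsp euigt ywmmz roug kfbo gdm
Hunk 6: at line 1 remove [gwfad] add [alxcf,jbol] -> 12 lines: xhbxb hsga alxcf jbol gclvg mxs wsp euigt ywmmz roug kfbo gdm
Final line 10: roug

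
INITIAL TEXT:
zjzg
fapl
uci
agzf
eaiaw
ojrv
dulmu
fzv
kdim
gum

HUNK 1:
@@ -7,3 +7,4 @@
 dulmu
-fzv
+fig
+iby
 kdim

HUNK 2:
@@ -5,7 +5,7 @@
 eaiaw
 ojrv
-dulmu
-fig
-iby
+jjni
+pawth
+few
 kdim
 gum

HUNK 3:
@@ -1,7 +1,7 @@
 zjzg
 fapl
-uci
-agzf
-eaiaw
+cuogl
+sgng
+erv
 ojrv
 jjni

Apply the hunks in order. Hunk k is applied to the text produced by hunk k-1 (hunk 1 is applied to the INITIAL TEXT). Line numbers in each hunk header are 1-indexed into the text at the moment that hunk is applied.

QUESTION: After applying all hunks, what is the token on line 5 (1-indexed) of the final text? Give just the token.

Hunk 1: at line 7 remove [fzv] add [fig,iby] -> 11 lines: zjzg fapl uci agzf eaiaw ojrv dulmu fig iby kdim gum
Hunk 2: at line 5 remove [dulmu,fig,iby] add [jjni,pawth,few] -> 11 lines: zjzg fapl uci agzf eaiaw ojrv jjni pawth few kdim gum
Hunk 3: at line 1 remove [uci,agzf,eaiaw] add [cuogl,sgng,erv] -> 11 lines: zjzg fapl cuogl sgng erv ojrv jjni pawth few kdim gum
Final line 5: erv

Answer: erv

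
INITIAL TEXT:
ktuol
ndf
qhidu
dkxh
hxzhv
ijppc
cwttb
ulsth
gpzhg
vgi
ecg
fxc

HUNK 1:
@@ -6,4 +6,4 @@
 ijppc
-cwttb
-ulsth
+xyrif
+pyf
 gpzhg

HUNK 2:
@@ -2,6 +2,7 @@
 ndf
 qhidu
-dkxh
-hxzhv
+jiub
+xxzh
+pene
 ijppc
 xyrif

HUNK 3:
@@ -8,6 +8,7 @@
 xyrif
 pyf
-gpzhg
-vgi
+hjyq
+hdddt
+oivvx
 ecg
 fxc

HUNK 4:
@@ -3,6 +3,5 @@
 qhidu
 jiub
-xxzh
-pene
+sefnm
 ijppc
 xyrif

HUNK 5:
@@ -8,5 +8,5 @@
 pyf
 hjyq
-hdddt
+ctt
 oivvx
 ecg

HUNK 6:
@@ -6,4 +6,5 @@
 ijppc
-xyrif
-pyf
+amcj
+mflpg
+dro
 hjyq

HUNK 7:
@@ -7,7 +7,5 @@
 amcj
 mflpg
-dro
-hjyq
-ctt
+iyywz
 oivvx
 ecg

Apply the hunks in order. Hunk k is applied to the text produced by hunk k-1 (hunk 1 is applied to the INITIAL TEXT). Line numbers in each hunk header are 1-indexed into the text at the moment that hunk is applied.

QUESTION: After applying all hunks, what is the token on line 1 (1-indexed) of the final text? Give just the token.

Hunk 1: at line 6 remove [cwttb,ulsth] add [xyrif,pyf] -> 12 lines: ktuol ndf qhidu dkxh hxzhv ijppc xyrif pyf gpzhg vgi ecg fxc
Hunk 2: at line 2 remove [dkxh,hxzhv] add [jiub,xxzh,pene] -> 13 lines: ktuol ndf qhidu jiub xxzh pene ijppc xyrif pyf gpzhg vgi ecg fxc
Hunk 3: at line 8 remove [gpzhg,vgi] add [hjyq,hdddt,oivvx] -> 14 lines: ktuol ndf qhidu jiub xxzh pene ijppc xyrif pyf hjyq hdddt oivvx ecg fxc
Hunk 4: at line 3 remove [xxzh,pene] add [sefnm] -> 13 lines: ktuol ndf qhidu jiub sefnm ijppc xyrif pyf hjyq hdddt oivvx ecg fxc
Hunk 5: at line 8 remove [hdddt] add [ctt] -> 13 lines: ktuol ndf qhidu jiub sefnm ijppc xyrif pyf hjyq ctt oivvx ecg fxc
Hunk 6: at line 6 remove [xyrif,pyf] add [amcj,mflpg,dro] -> 14 lines: ktuol ndf qhidu jiub sefnm ijppc amcj mflpg dro hjyq ctt oivvx ecg fxc
Hunk 7: at line 7 remove [dro,hjyq,ctt] add [iyywz] -> 12 lines: ktuol ndf qhidu jiub sefnm ijppc amcj mflpg iyywz oivvx ecg fxc
Final line 1: ktuol

Answer: ktuol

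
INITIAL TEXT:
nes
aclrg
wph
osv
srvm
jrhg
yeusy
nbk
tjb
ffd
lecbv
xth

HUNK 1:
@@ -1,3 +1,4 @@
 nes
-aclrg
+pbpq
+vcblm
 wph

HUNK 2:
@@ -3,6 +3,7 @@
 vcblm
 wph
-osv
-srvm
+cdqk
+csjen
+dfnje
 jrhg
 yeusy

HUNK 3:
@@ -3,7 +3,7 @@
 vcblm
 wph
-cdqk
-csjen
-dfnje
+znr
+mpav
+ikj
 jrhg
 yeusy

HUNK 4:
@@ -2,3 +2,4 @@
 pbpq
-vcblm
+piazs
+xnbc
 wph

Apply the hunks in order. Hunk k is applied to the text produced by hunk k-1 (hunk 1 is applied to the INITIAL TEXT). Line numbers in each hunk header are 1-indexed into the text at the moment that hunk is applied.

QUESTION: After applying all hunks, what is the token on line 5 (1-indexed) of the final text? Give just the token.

Answer: wph

Derivation:
Hunk 1: at line 1 remove [aclrg] add [pbpq,vcblm] -> 13 lines: nes pbpq vcblm wph osv srvm jrhg yeusy nbk tjb ffd lecbv xth
Hunk 2: at line 3 remove [osv,srvm] add [cdqk,csjen,dfnje] -> 14 lines: nes pbpq vcblm wph cdqk csjen dfnje jrhg yeusy nbk tjb ffd lecbv xth
Hunk 3: at line 3 remove [cdqk,csjen,dfnje] add [znr,mpav,ikj] -> 14 lines: nes pbpq vcblm wph znr mpav ikj jrhg yeusy nbk tjb ffd lecbv xth
Hunk 4: at line 2 remove [vcblm] add [piazs,xnbc] -> 15 lines: nes pbpq piazs xnbc wph znr mpav ikj jrhg yeusy nbk tjb ffd lecbv xth
Final line 5: wph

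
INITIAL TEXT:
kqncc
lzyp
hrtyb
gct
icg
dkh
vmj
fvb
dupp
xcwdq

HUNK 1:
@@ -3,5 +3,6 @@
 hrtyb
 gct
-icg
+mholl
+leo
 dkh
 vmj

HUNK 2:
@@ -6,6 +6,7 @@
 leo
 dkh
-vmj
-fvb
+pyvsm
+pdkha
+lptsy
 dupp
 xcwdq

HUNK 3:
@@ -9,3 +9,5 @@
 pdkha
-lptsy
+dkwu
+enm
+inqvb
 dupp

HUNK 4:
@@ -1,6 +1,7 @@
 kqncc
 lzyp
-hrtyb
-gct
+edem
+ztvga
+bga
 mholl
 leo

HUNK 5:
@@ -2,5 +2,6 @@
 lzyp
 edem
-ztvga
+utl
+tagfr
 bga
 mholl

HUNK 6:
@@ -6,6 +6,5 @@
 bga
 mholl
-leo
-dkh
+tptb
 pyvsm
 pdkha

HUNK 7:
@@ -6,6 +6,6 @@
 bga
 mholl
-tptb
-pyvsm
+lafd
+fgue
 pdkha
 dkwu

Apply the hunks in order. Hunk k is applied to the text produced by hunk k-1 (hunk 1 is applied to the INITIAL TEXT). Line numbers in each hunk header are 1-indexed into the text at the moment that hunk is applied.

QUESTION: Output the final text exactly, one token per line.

Answer: kqncc
lzyp
edem
utl
tagfr
bga
mholl
lafd
fgue
pdkha
dkwu
enm
inqvb
dupp
xcwdq

Derivation:
Hunk 1: at line 3 remove [icg] add [mholl,leo] -> 11 lines: kqncc lzyp hrtyb gct mholl leo dkh vmj fvb dupp xcwdq
Hunk 2: at line 6 remove [vmj,fvb] add [pyvsm,pdkha,lptsy] -> 12 lines: kqncc lzyp hrtyb gct mholl leo dkh pyvsm pdkha lptsy dupp xcwdq
Hunk 3: at line 9 remove [lptsy] add [dkwu,enm,inqvb] -> 14 lines: kqncc lzyp hrtyb gct mholl leo dkh pyvsm pdkha dkwu enm inqvb dupp xcwdq
Hunk 4: at line 1 remove [hrtyb,gct] add [edem,ztvga,bga] -> 15 lines: kqncc lzyp edem ztvga bga mholl leo dkh pyvsm pdkha dkwu enm inqvb dupp xcwdq
Hunk 5: at line 2 remove [ztvga] add [utl,tagfr] -> 16 lines: kqncc lzyp edem utl tagfr bga mholl leo dkh pyvsm pdkha dkwu enm inqvb dupp xcwdq
Hunk 6: at line 6 remove [leo,dkh] add [tptb] -> 15 lines: kqncc lzyp edem utl tagfr bga mholl tptb pyvsm pdkha dkwu enm inqvb dupp xcwdq
Hunk 7: at line 6 remove [tptb,pyvsm] add [lafd,fgue] -> 15 lines: kqncc lzyp edem utl tagfr bga mholl lafd fgue pdkha dkwu enm inqvb dupp xcwdq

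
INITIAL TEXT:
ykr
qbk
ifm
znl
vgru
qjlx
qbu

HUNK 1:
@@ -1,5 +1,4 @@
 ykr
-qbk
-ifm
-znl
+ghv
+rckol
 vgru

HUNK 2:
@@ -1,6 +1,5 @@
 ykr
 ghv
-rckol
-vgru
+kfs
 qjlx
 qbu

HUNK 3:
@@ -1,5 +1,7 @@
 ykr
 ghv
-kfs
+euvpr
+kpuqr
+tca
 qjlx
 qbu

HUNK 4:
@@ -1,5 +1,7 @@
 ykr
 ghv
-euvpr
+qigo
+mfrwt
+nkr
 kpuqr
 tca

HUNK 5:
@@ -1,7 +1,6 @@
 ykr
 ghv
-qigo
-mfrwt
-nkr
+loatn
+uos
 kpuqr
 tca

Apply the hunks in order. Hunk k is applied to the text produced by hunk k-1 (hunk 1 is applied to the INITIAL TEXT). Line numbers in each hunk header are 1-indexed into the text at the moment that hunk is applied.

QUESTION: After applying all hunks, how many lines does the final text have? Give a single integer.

Answer: 8

Derivation:
Hunk 1: at line 1 remove [qbk,ifm,znl] add [ghv,rckol] -> 6 lines: ykr ghv rckol vgru qjlx qbu
Hunk 2: at line 1 remove [rckol,vgru] add [kfs] -> 5 lines: ykr ghv kfs qjlx qbu
Hunk 3: at line 1 remove [kfs] add [euvpr,kpuqr,tca] -> 7 lines: ykr ghv euvpr kpuqr tca qjlx qbu
Hunk 4: at line 1 remove [euvpr] add [qigo,mfrwt,nkr] -> 9 lines: ykr ghv qigo mfrwt nkr kpuqr tca qjlx qbu
Hunk 5: at line 1 remove [qigo,mfrwt,nkr] add [loatn,uos] -> 8 lines: ykr ghv loatn uos kpuqr tca qjlx qbu
Final line count: 8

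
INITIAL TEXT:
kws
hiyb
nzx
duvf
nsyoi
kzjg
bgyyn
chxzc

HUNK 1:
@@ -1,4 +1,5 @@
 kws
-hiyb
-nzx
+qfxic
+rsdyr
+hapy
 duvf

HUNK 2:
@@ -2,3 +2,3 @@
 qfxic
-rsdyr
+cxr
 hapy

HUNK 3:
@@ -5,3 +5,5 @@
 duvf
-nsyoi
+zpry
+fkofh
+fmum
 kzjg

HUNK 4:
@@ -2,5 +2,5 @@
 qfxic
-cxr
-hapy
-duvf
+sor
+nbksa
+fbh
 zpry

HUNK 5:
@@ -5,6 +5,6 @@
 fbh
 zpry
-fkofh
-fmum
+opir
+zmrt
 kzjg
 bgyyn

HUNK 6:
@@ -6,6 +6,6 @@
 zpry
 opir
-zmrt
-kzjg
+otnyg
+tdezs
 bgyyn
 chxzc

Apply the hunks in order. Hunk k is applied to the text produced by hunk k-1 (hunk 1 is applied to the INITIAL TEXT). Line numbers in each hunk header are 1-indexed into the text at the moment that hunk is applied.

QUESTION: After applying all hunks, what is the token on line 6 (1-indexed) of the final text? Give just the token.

Hunk 1: at line 1 remove [hiyb,nzx] add [qfxic,rsdyr,hapy] -> 9 lines: kws qfxic rsdyr hapy duvf nsyoi kzjg bgyyn chxzc
Hunk 2: at line 2 remove [rsdyr] add [cxr] -> 9 lines: kws qfxic cxr hapy duvf nsyoi kzjg bgyyn chxzc
Hunk 3: at line 5 remove [nsyoi] add [zpry,fkofh,fmum] -> 11 lines: kws qfxic cxr hapy duvf zpry fkofh fmum kzjg bgyyn chxzc
Hunk 4: at line 2 remove [cxr,hapy,duvf] add [sor,nbksa,fbh] -> 11 lines: kws qfxic sor nbksa fbh zpry fkofh fmum kzjg bgyyn chxzc
Hunk 5: at line 5 remove [fkofh,fmum] add [opir,zmrt] -> 11 lines: kws qfxic sor nbksa fbh zpry opir zmrt kzjg bgyyn chxzc
Hunk 6: at line 6 remove [zmrt,kzjg] add [otnyg,tdezs] -> 11 lines: kws qfxic sor nbksa fbh zpry opir otnyg tdezs bgyyn chxzc
Final line 6: zpry

Answer: zpry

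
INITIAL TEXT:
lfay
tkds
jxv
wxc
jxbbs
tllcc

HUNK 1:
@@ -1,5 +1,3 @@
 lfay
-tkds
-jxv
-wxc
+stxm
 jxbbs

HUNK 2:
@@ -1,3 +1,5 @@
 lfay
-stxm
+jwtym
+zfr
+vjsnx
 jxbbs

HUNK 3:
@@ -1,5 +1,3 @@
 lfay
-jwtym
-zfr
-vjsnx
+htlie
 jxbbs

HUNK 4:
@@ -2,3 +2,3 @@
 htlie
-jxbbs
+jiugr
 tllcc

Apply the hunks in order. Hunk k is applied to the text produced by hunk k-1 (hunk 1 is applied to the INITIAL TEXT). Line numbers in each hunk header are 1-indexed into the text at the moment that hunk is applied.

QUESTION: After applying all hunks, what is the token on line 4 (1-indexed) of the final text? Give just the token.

Answer: tllcc

Derivation:
Hunk 1: at line 1 remove [tkds,jxv,wxc] add [stxm] -> 4 lines: lfay stxm jxbbs tllcc
Hunk 2: at line 1 remove [stxm] add [jwtym,zfr,vjsnx] -> 6 lines: lfay jwtym zfr vjsnx jxbbs tllcc
Hunk 3: at line 1 remove [jwtym,zfr,vjsnx] add [htlie] -> 4 lines: lfay htlie jxbbs tllcc
Hunk 4: at line 2 remove [jxbbs] add [jiugr] -> 4 lines: lfay htlie jiugr tllcc
Final line 4: tllcc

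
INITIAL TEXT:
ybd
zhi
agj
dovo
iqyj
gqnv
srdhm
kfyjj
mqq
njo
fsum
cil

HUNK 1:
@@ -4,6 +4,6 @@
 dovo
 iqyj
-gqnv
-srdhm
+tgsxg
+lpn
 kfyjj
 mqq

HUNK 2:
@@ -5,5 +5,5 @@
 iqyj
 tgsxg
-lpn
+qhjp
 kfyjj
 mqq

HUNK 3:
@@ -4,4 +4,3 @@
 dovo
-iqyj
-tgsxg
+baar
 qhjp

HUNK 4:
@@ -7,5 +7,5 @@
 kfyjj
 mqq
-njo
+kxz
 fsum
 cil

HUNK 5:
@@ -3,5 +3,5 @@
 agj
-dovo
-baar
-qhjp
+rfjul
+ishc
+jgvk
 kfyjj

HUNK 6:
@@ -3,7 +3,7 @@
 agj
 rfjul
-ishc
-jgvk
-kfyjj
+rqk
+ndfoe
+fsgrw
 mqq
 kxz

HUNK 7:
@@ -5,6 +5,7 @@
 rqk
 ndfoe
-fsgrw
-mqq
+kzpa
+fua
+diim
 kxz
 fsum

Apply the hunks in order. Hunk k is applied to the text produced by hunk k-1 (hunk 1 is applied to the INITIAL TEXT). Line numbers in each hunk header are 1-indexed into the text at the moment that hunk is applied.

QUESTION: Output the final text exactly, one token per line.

Hunk 1: at line 4 remove [gqnv,srdhm] add [tgsxg,lpn] -> 12 lines: ybd zhi agj dovo iqyj tgsxg lpn kfyjj mqq njo fsum cil
Hunk 2: at line 5 remove [lpn] add [qhjp] -> 12 lines: ybd zhi agj dovo iqyj tgsxg qhjp kfyjj mqq njo fsum cil
Hunk 3: at line 4 remove [iqyj,tgsxg] add [baar] -> 11 lines: ybd zhi agj dovo baar qhjp kfyjj mqq njo fsum cil
Hunk 4: at line 7 remove [njo] add [kxz] -> 11 lines: ybd zhi agj dovo baar qhjp kfyjj mqq kxz fsum cil
Hunk 5: at line 3 remove [dovo,baar,qhjp] add [rfjul,ishc,jgvk] -> 11 lines: ybd zhi agj rfjul ishc jgvk kfyjj mqq kxz fsum cil
Hunk 6: at line 3 remove [ishc,jgvk,kfyjj] add [rqk,ndfoe,fsgrw] -> 11 lines: ybd zhi agj rfjul rqk ndfoe fsgrw mqq kxz fsum cil
Hunk 7: at line 5 remove [fsgrw,mqq] add [kzpa,fua,diim] -> 12 lines: ybd zhi agj rfjul rqk ndfoe kzpa fua diim kxz fsum cil

Answer: ybd
zhi
agj
rfjul
rqk
ndfoe
kzpa
fua
diim
kxz
fsum
cil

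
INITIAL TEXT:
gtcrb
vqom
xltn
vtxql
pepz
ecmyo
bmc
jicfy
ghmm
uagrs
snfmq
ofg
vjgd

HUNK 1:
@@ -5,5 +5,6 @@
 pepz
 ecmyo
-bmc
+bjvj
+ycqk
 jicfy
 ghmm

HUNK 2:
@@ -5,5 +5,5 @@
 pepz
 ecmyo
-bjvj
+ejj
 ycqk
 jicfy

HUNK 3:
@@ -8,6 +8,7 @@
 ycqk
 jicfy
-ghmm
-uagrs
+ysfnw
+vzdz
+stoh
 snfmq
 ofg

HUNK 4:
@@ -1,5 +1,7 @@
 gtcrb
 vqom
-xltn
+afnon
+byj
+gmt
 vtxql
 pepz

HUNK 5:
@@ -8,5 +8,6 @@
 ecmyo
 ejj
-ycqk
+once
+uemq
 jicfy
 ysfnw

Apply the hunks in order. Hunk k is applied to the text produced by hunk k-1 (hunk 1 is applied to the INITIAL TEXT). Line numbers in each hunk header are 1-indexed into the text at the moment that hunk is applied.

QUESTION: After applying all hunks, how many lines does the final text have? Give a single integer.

Hunk 1: at line 5 remove [bmc] add [bjvj,ycqk] -> 14 lines: gtcrb vqom xltn vtxql pepz ecmyo bjvj ycqk jicfy ghmm uagrs snfmq ofg vjgd
Hunk 2: at line 5 remove [bjvj] add [ejj] -> 14 lines: gtcrb vqom xltn vtxql pepz ecmyo ejj ycqk jicfy ghmm uagrs snfmq ofg vjgd
Hunk 3: at line 8 remove [ghmm,uagrs] add [ysfnw,vzdz,stoh] -> 15 lines: gtcrb vqom xltn vtxql pepz ecmyo ejj ycqk jicfy ysfnw vzdz stoh snfmq ofg vjgd
Hunk 4: at line 1 remove [xltn] add [afnon,byj,gmt] -> 17 lines: gtcrb vqom afnon byj gmt vtxql pepz ecmyo ejj ycqk jicfy ysfnw vzdz stoh snfmq ofg vjgd
Hunk 5: at line 8 remove [ycqk] add [once,uemq] -> 18 lines: gtcrb vqom afnon byj gmt vtxql pepz ecmyo ejj once uemq jicfy ysfnw vzdz stoh snfmq ofg vjgd
Final line count: 18

Answer: 18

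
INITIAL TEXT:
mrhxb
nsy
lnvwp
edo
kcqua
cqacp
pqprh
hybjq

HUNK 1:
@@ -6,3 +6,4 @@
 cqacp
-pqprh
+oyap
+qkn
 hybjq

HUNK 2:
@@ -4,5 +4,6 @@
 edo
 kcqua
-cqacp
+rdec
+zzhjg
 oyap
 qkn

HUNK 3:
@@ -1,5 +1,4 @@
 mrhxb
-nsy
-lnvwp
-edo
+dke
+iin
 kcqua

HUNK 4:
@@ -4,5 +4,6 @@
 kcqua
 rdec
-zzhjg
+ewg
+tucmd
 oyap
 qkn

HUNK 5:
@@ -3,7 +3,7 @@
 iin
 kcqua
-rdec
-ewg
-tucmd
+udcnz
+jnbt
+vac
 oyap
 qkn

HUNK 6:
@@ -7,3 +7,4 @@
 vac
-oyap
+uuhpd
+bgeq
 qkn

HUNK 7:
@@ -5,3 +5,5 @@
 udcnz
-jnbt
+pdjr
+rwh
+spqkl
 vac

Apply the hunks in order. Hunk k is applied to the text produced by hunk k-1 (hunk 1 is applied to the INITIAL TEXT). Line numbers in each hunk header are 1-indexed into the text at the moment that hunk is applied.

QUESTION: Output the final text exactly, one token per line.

Answer: mrhxb
dke
iin
kcqua
udcnz
pdjr
rwh
spqkl
vac
uuhpd
bgeq
qkn
hybjq

Derivation:
Hunk 1: at line 6 remove [pqprh] add [oyap,qkn] -> 9 lines: mrhxb nsy lnvwp edo kcqua cqacp oyap qkn hybjq
Hunk 2: at line 4 remove [cqacp] add [rdec,zzhjg] -> 10 lines: mrhxb nsy lnvwp edo kcqua rdec zzhjg oyap qkn hybjq
Hunk 3: at line 1 remove [nsy,lnvwp,edo] add [dke,iin] -> 9 lines: mrhxb dke iin kcqua rdec zzhjg oyap qkn hybjq
Hunk 4: at line 4 remove [zzhjg] add [ewg,tucmd] -> 10 lines: mrhxb dke iin kcqua rdec ewg tucmd oyap qkn hybjq
Hunk 5: at line 3 remove [rdec,ewg,tucmd] add [udcnz,jnbt,vac] -> 10 lines: mrhxb dke iin kcqua udcnz jnbt vac oyap qkn hybjq
Hunk 6: at line 7 remove [oyap] add [uuhpd,bgeq] -> 11 lines: mrhxb dke iin kcqua udcnz jnbt vac uuhpd bgeq qkn hybjq
Hunk 7: at line 5 remove [jnbt] add [pdjr,rwh,spqkl] -> 13 lines: mrhxb dke iin kcqua udcnz pdjr rwh spqkl vac uuhpd bgeq qkn hybjq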